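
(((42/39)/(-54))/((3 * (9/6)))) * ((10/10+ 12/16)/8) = -49/50544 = -0.00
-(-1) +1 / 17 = 18 / 17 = 1.06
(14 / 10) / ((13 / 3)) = 21 / 65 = 0.32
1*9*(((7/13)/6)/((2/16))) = 84/13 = 6.46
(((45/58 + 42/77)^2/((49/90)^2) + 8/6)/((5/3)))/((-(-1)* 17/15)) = 15883515957/4153578737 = 3.82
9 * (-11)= -99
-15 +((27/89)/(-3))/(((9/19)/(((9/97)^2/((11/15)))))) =-138194250/9211411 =-15.00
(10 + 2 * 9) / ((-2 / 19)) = -266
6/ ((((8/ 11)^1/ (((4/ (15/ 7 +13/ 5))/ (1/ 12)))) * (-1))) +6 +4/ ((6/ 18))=-65.49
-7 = -7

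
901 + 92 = 993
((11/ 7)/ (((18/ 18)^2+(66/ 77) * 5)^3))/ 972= 539/ 49234716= 0.00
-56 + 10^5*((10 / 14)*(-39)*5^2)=-487500392 / 7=-69642913.14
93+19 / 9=856 / 9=95.11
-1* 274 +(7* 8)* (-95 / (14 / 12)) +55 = -4779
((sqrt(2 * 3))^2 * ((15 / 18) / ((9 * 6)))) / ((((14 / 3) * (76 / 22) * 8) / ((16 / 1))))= 55 / 4788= 0.01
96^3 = 884736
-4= -4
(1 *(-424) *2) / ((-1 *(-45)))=-848 / 45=-18.84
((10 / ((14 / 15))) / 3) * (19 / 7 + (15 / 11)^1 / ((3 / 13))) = 16600 / 539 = 30.80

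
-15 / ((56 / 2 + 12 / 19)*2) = -285 / 1088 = -0.26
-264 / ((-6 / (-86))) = -3784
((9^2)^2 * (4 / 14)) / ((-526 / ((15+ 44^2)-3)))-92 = -12950200 / 1841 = -7034.33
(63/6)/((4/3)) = 63/8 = 7.88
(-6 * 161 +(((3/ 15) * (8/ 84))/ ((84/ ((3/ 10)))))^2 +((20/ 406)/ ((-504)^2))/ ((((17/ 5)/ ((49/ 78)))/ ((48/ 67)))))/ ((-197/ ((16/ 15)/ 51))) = 806713601958077873/ 7865927367165196875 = 0.10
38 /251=0.15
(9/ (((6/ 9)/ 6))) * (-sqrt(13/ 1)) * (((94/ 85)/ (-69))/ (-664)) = -1269 * sqrt(13)/ 649060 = -0.01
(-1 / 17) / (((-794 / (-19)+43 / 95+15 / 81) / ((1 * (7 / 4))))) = -17955 / 7400168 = -0.00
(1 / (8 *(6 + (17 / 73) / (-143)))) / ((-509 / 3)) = -31317 / 254976424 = -0.00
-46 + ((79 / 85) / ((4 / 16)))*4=-2646 / 85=-31.13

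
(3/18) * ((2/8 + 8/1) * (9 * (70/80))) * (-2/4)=-693/128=-5.41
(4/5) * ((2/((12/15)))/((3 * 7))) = 2/21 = 0.10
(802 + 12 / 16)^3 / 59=33107082931 / 3776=8767765.61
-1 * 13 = -13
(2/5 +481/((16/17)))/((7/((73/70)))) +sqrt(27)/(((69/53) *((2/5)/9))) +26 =2385 *sqrt(3)/46 +4006141/39200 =192.00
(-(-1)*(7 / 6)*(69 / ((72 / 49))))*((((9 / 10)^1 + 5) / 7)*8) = 66493 / 180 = 369.41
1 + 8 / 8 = 2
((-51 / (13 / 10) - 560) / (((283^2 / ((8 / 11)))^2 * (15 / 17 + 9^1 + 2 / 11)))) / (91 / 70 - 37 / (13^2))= -550908800 / 121301619180705117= -0.00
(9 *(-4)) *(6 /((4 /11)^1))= -594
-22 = -22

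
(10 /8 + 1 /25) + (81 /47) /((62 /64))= 447153 /145700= 3.07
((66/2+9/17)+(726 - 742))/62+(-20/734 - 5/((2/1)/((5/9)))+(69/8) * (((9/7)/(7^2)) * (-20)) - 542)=-547.66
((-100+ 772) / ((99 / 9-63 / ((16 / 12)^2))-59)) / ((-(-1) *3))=-3584 / 1335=-2.68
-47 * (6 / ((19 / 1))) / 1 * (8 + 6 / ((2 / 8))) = -9024 / 19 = -474.95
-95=-95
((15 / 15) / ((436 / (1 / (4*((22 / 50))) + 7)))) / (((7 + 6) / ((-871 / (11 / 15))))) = -334665 / 211024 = -1.59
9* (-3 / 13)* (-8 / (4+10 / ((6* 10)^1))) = 1296 / 325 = 3.99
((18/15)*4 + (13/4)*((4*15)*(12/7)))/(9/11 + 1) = 32637/175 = 186.50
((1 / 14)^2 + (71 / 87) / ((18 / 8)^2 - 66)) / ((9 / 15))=-137831 / 9975420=-0.01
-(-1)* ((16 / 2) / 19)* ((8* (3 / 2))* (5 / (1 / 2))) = 960 / 19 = 50.53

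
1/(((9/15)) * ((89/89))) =5/3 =1.67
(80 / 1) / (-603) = -80 / 603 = -0.13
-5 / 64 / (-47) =5 / 3008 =0.00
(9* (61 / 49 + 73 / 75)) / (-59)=-24456 / 72275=-0.34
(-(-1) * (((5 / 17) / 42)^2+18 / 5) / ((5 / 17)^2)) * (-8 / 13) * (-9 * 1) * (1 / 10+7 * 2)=99529221 / 30625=3249.93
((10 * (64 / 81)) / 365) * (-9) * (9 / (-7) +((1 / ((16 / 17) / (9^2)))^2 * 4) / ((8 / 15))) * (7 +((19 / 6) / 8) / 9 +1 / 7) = -480755540869 / 6181056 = -77778.87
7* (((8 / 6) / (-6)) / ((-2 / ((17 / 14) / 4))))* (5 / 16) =0.07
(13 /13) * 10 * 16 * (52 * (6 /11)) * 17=848640 /11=77149.09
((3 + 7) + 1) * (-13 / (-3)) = 143 / 3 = 47.67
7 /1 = 7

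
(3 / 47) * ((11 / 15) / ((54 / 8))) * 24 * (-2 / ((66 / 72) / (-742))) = 189952 / 705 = 269.44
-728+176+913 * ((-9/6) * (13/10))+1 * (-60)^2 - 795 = 9453/20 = 472.65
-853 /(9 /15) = -4265 /3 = -1421.67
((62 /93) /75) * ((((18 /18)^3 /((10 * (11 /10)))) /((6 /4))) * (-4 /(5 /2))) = -32 /37125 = -0.00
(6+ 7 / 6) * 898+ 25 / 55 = 212392 / 33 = 6436.12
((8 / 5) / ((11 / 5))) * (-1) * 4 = -2.91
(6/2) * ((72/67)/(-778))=-108/26063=-0.00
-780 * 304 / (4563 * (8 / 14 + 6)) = -21280 / 2691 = -7.91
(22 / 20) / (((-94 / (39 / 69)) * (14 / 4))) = -143 / 75670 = -0.00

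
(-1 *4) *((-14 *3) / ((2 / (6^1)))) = 504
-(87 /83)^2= -7569 /6889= -1.10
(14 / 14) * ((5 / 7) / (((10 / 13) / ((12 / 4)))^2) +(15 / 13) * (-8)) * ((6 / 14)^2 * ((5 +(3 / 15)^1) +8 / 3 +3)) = 1453797 / 445900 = 3.26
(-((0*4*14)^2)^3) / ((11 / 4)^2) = 0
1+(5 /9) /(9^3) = 6566 /6561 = 1.00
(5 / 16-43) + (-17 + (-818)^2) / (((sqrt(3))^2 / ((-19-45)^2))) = 43850594303 / 48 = 913554047.98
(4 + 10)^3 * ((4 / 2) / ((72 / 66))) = 15092 / 3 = 5030.67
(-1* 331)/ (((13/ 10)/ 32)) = -105920/ 13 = -8147.69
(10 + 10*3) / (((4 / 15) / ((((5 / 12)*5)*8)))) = 2500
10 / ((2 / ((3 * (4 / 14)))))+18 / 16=303 / 56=5.41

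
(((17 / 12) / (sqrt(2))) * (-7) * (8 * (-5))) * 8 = 4760 * sqrt(2) / 3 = 2243.89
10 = 10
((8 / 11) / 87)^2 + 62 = 56782702 / 915849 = 62.00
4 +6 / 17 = 74 / 17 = 4.35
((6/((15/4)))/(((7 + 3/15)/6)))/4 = 0.33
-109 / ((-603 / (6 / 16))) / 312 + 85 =42644269 / 501696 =85.00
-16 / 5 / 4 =-4 / 5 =-0.80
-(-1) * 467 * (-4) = -1868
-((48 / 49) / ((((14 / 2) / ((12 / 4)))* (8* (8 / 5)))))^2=-2025 / 1882384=-0.00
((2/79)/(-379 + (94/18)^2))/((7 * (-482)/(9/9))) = 81/3796947770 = 0.00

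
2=2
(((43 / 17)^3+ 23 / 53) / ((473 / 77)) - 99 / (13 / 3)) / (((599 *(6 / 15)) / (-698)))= 5115786397005 / 87188913149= 58.67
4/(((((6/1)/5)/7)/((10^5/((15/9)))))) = 1400000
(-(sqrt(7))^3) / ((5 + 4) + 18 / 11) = -77 * sqrt(7) / 117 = -1.74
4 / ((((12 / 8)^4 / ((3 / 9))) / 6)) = 128 / 81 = 1.58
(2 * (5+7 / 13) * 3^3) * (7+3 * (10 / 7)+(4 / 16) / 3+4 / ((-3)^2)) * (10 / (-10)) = -24732 / 7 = -3533.14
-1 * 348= -348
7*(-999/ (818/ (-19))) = 132867/ 818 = 162.43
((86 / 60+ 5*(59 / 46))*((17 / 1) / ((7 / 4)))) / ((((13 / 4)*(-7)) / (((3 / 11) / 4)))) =-184076 / 805805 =-0.23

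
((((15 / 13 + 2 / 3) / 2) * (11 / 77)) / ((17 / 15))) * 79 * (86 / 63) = 1205935 / 97461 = 12.37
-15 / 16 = -0.94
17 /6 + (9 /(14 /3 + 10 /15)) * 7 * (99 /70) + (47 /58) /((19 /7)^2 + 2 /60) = 2975571689 /151435680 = 19.65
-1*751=-751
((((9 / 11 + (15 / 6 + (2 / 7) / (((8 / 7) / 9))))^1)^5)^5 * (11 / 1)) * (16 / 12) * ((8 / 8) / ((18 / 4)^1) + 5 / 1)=336528591031215373066.09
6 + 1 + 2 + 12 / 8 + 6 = 33 / 2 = 16.50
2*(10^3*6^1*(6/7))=72000/7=10285.71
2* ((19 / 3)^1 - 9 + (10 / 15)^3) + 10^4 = 269872 / 27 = 9995.26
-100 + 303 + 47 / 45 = 9182 / 45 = 204.04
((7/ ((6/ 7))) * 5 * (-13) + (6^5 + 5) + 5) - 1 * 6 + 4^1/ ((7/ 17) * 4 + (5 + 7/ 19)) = 49283711/ 6798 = 7249.74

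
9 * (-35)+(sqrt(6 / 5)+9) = -306+sqrt(30) / 5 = -304.90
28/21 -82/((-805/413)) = 14974/345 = 43.40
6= 6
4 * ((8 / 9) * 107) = 3424 / 9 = 380.44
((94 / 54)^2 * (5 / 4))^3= 1347401916125 / 24794911296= 54.34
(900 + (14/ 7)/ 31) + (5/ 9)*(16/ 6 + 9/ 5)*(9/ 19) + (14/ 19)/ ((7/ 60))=1603651/ 1767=907.56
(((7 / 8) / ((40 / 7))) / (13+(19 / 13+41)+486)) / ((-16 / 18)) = -5733 / 18019840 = -0.00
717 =717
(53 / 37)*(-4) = -5.73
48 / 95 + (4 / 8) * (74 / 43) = 5579 / 4085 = 1.37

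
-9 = -9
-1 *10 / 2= -5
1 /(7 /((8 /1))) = 8 /7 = 1.14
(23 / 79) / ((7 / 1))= 23 / 553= 0.04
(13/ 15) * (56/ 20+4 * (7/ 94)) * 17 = 160888/ 3525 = 45.64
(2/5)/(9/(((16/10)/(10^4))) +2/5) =1/140626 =0.00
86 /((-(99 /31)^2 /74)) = -6115804 /9801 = -624.00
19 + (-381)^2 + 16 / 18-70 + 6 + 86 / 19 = 24815762 / 171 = 145121.42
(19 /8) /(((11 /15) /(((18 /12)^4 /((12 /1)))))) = 7695 /5632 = 1.37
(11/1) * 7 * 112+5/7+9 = 8633.71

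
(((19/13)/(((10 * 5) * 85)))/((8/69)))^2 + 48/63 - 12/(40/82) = -97799182306859/4102644000000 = -23.84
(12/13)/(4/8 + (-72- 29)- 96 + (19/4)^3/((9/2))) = -3456/646529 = -0.01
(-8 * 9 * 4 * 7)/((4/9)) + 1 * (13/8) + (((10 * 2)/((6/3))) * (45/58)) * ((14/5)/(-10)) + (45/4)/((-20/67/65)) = -6986.23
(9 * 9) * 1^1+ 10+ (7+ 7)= 105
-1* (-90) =90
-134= -134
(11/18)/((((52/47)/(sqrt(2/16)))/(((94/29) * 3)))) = 24299 * sqrt(2)/18096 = 1.90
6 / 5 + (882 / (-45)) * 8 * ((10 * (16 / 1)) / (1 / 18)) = -2257914 / 5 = -451582.80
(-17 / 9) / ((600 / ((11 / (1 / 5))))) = -187 / 1080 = -0.17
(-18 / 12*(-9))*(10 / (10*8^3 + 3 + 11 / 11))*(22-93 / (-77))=0.61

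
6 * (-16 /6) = -16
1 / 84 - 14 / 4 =-293 / 84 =-3.49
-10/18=-5/9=-0.56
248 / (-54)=-124 / 27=-4.59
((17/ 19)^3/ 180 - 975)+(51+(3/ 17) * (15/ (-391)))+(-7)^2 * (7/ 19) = -7434697319969/ 8206519140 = -905.95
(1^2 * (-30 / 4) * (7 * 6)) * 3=-945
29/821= 0.04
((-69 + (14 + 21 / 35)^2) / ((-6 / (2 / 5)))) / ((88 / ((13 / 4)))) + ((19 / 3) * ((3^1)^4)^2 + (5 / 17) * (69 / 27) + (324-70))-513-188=69182065637 / 1683000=41106.40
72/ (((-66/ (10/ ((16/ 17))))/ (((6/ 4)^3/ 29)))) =-6885/ 5104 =-1.35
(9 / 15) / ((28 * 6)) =1 / 280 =0.00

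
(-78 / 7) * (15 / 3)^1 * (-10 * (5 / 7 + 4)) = 128700 / 49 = 2626.53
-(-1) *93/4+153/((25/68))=43941/100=439.41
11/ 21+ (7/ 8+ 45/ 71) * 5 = 96233/ 11928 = 8.07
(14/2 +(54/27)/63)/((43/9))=443/301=1.47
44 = 44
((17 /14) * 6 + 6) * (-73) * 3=-20367 /7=-2909.57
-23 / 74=-0.31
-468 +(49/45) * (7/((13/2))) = -273094/585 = -466.83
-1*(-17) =17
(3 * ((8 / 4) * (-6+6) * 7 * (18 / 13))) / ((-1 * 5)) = 0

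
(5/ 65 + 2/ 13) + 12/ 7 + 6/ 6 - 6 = -278/ 91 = -3.05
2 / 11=0.18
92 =92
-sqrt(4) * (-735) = 1470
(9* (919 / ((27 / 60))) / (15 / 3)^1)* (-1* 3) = -11028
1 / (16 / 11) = 11 / 16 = 0.69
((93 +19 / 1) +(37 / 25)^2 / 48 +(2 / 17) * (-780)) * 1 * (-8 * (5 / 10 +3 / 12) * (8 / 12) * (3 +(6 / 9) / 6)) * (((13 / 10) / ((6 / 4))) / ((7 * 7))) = -4.46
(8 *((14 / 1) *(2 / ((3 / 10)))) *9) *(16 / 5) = 21504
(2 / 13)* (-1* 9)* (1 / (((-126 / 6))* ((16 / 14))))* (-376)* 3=-846 / 13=-65.08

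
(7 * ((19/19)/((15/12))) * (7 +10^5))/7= 400028/5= 80005.60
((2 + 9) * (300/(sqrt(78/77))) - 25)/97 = -25/97 + 550 * sqrt(6006)/1261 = 33.54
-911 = -911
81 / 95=0.85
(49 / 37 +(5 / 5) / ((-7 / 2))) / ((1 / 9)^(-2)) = 269 / 20979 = 0.01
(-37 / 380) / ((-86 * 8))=37 / 261440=0.00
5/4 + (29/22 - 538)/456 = 0.07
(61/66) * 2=61/33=1.85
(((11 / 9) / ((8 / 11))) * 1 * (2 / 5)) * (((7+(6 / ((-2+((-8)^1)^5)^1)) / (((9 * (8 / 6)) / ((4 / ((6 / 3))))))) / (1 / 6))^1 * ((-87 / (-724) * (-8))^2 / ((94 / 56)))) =67613784084 / 4349841775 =15.54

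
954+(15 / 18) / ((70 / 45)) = 26727 / 28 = 954.54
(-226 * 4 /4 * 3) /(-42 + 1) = 678 /41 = 16.54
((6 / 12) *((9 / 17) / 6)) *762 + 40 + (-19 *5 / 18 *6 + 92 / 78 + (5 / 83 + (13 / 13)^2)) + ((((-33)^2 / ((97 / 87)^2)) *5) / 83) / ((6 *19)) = 439284103208 / 9837589359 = 44.65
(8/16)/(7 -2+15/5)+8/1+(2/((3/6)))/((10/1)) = 677/80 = 8.46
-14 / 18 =-0.78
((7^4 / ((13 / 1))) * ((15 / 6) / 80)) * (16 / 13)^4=4917248 / 371293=13.24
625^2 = 390625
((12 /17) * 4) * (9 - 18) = -432 /17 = -25.41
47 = 47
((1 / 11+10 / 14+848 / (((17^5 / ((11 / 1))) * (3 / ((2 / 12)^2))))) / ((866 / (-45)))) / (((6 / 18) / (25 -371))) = 4748550710 / 109328989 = 43.43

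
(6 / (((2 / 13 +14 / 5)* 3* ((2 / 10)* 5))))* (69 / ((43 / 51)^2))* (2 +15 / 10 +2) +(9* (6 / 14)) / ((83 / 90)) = 25138928025 / 68753216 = 365.64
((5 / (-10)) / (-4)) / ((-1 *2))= -1 / 16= -0.06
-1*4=-4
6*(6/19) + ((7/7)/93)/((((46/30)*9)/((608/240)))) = 693758/365769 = 1.90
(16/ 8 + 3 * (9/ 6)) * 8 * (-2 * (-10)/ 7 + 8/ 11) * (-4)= -57408/ 77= -745.56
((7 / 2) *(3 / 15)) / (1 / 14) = 49 / 5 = 9.80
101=101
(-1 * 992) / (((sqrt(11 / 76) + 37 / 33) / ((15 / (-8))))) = 34520112 / 18413 - 810216 * sqrt(209) / 18413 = 1238.63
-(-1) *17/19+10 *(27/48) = 991/152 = 6.52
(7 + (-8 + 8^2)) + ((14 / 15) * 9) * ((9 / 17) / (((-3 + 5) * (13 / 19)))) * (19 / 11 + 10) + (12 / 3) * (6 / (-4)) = 1156074 / 12155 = 95.11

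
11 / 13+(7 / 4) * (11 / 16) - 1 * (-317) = 319.05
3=3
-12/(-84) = 1/7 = 0.14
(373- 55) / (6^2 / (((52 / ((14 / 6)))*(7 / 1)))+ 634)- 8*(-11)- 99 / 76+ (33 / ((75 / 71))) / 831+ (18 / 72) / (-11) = 87.21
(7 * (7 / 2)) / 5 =49 / 10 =4.90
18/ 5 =3.60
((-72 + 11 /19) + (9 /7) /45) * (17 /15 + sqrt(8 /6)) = -94952 * sqrt(3) /1995 - 807092 /9975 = -163.35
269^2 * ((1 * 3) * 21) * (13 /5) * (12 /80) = 177790977 /100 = 1777909.77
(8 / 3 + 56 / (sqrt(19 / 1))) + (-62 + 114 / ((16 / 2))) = -541 / 12 + 56 * sqrt(19) / 19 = -32.24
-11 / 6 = -1.83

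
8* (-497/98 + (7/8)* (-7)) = -627/7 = -89.57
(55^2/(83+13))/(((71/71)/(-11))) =-33275/96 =-346.61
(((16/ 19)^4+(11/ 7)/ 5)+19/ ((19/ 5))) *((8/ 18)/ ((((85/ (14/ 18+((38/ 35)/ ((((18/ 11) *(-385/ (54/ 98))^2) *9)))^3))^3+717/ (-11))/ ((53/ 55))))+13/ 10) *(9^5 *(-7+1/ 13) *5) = -921143633361503981492799095933749099067265373101511828140053540549867053998648719564990042679878513341770/ 59592368639807931350954417263786241939416506303228331579088711556232908291498050044052074374244879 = -15457409.30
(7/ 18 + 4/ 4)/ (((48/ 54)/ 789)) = 19725/ 16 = 1232.81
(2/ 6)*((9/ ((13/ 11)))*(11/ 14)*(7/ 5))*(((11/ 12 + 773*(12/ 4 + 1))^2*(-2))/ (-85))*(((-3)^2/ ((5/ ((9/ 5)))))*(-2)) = -13847287311/ 3400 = -4072731.56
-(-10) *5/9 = 5.56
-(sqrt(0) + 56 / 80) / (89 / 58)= -203 / 445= -0.46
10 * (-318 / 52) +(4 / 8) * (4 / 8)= -3167 / 52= -60.90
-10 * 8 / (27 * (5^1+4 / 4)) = -40 / 81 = -0.49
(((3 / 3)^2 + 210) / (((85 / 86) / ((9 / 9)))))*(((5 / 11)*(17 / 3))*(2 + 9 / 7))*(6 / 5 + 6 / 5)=1669432 / 385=4336.19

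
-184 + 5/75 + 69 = -1724/15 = -114.93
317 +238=555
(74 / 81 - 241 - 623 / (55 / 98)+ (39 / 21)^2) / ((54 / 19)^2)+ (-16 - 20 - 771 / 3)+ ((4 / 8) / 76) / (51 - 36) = -11120136229271 / 24188832360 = -459.72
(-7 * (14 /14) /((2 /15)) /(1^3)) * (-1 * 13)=1365 /2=682.50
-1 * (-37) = 37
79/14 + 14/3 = 10.31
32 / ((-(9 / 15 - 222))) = 0.14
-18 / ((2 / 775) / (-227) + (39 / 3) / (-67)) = 212165550 / 2287159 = 92.76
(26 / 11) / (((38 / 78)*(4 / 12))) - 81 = -13887 / 209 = -66.44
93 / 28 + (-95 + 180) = 2473 / 28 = 88.32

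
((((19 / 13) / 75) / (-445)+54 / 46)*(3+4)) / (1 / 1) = 81999316 / 9979125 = 8.22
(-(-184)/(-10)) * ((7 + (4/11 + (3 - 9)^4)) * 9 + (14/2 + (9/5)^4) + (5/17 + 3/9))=-378973941332/1753125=-216170.52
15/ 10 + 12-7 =13/ 2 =6.50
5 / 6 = 0.83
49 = 49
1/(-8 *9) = -1/72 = -0.01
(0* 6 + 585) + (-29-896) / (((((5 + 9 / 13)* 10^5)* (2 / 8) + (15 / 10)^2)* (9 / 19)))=38960702105 / 66601053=584.99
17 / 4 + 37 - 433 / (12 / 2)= -371 / 12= -30.92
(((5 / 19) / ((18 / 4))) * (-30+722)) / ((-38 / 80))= -85.20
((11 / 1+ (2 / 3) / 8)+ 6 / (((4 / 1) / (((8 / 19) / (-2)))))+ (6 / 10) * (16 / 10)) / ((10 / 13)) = 869011 / 57000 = 15.25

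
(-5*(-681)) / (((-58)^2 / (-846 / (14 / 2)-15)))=-3238155 / 23548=-137.51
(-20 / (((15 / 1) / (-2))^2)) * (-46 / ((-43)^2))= 736 / 83205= 0.01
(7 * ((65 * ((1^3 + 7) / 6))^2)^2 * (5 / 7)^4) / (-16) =-178506250000 / 27783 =-6425017.10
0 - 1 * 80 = -80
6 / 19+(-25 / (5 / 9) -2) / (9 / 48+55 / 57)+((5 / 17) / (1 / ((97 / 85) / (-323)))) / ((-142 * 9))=-5073972279593 / 125381636766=-40.47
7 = 7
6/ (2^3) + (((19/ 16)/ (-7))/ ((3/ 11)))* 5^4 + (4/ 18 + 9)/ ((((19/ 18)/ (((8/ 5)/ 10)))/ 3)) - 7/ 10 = -61369583/ 159600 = -384.52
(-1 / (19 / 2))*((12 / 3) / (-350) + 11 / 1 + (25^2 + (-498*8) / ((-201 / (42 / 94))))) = -67.88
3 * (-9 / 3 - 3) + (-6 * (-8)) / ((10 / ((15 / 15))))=-66 / 5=-13.20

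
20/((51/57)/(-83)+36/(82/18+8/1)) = 3564020/509027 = 7.00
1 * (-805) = -805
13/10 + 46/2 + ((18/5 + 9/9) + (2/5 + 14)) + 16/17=44.24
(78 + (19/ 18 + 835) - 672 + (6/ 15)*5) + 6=4501/ 18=250.06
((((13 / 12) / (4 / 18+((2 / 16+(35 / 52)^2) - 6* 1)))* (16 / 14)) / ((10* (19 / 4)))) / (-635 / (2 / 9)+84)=0.00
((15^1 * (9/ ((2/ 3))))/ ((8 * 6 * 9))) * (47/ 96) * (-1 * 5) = -1175/ 1024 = -1.15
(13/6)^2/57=169/2052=0.08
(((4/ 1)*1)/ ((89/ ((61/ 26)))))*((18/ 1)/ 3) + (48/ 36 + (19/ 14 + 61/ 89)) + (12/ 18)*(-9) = -96773/ 48594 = -1.99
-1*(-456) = 456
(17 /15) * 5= 17 /3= 5.67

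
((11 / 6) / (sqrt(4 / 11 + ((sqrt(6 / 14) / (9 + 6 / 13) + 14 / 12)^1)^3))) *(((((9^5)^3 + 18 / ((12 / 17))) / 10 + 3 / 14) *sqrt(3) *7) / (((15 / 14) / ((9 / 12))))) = 191099501382730883481 *sqrt(902) / (200 *sqrt(495288222 *sqrt(21) + 15794197489)) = 213514388939979.95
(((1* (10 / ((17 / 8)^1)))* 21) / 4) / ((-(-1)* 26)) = 210 / 221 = 0.95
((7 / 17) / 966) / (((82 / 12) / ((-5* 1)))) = -5 / 16031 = -0.00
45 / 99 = 5 / 11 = 0.45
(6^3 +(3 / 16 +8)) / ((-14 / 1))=-3587 / 224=-16.01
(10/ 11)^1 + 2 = 32/ 11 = 2.91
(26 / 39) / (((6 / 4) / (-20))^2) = 118.52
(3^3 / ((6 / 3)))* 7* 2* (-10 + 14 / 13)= -21924 / 13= -1686.46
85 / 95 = 17 / 19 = 0.89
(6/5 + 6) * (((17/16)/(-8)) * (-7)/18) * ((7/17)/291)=49/93120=0.00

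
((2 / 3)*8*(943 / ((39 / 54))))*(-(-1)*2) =181056 / 13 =13927.38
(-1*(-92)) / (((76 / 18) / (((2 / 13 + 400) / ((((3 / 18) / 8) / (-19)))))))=-103374144 / 13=-7951857.23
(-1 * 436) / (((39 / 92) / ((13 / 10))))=-20056 / 15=-1337.07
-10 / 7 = -1.43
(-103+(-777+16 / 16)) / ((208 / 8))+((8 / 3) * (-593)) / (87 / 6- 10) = -270421 / 702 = -385.22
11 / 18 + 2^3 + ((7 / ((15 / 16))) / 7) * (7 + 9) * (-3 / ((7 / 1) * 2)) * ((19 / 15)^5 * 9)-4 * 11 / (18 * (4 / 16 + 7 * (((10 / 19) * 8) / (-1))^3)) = -8353807892648629 / 84631489031250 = -98.71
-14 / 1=-14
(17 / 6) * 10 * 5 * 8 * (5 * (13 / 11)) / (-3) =-2232.32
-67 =-67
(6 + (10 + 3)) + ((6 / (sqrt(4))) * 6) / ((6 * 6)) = 39 / 2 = 19.50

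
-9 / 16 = -0.56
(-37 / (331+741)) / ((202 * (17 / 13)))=-481 / 3681248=-0.00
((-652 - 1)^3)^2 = 77531660905535929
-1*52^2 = -2704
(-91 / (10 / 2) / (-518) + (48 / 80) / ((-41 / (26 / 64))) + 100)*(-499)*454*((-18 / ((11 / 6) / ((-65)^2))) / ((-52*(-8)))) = 4826539215584775 / 2135936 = 2259683443.50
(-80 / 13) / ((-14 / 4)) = 160 / 91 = 1.76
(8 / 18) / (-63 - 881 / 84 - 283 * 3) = -112 / 232467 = -0.00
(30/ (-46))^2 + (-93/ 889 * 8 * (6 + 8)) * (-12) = 9474399/ 67183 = 141.02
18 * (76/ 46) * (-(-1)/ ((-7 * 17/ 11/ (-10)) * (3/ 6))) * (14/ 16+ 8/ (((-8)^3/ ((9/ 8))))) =4128795/ 87584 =47.14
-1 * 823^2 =-677329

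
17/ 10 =1.70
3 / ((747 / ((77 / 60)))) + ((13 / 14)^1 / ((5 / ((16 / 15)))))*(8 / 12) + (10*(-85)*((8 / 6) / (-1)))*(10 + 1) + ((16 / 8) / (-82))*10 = 89089777597 / 7146300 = 12466.56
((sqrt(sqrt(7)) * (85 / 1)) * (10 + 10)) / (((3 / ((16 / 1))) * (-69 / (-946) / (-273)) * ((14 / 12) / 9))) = -6021100800 * 7^(1 / 4) / 23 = -425816584.21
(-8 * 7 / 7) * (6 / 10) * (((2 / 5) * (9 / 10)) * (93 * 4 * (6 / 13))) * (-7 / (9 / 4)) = 1499904 / 1625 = 923.02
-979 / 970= -1.01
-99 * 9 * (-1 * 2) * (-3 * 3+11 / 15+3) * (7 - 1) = -281556 / 5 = -56311.20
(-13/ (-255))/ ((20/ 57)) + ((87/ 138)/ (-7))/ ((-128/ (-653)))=-5503137/ 17516800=-0.31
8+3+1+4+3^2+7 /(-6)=143 /6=23.83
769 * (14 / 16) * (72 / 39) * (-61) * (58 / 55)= -57135162 / 715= -79909.32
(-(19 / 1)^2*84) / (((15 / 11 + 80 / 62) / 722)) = -7465829448 / 905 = -8249535.30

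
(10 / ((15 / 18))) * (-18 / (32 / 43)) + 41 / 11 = -12607 / 44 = -286.52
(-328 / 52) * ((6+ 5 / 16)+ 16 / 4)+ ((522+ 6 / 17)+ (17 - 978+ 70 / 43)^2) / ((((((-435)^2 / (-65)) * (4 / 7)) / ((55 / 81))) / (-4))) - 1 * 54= 924973712107265 / 668069186616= 1384.55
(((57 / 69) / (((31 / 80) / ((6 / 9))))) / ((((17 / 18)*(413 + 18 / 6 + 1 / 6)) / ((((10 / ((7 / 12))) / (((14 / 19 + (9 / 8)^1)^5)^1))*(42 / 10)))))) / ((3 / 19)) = 4049103395204628480 / 54940065291093183091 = 0.07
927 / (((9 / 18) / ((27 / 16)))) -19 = 24877 / 8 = 3109.62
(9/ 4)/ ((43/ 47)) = 423/ 172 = 2.46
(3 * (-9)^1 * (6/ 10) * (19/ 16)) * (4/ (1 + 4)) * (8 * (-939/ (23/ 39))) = 112719438/ 575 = 196033.81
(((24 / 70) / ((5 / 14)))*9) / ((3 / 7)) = 504 / 25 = 20.16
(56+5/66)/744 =3701/49104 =0.08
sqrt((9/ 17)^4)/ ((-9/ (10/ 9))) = -10/ 289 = -0.03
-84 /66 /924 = -1 /726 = -0.00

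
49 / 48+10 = 11.02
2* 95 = 190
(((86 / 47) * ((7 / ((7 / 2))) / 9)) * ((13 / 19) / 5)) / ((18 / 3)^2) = 559 / 361665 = 0.00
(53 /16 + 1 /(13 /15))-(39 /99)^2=976529 /226512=4.31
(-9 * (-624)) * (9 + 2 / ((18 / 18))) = 61776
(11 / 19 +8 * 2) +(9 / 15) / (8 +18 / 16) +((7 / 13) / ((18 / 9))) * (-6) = 1354968 / 90155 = 15.03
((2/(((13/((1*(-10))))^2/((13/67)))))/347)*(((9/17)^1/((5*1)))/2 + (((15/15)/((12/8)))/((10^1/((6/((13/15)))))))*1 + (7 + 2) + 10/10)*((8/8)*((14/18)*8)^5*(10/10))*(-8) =-2047576684625920/3944141167473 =-519.14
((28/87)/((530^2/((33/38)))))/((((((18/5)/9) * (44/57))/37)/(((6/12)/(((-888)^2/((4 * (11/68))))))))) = 77/1574061127680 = 0.00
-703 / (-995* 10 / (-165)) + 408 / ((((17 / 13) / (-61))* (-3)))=6332.34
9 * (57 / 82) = 513 / 82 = 6.26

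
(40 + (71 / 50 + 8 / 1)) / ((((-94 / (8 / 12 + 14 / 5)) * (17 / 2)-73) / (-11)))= 706706 / 394525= 1.79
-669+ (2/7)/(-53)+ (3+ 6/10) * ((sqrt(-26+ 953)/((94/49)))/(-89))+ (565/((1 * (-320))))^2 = -1011893997/1519616 -1323 * sqrt(103)/20915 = -666.53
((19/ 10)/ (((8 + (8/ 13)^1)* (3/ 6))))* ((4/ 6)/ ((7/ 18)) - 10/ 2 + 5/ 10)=-9633/ 7840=-1.23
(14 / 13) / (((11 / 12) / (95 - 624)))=-88872 / 143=-621.48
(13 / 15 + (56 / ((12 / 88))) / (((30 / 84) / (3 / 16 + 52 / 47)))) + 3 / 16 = 1119613 / 752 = 1488.85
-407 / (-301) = 407 / 301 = 1.35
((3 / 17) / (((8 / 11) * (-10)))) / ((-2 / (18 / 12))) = 99 / 5440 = 0.02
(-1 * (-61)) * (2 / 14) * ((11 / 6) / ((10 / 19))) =12749 / 420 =30.35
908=908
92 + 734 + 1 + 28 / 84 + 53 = 2641 / 3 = 880.33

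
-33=-33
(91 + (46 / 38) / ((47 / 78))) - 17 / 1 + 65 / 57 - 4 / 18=618263 / 8037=76.93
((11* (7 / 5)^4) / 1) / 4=26411 / 2500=10.56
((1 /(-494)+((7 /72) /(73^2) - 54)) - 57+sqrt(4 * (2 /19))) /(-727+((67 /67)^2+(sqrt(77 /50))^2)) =262994100275 /1716443807364 - 100 * sqrt(38) /688237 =0.15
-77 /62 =-1.24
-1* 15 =-15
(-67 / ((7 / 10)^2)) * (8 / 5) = -218.78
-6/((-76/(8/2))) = 6/19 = 0.32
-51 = -51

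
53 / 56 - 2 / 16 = 23 / 28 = 0.82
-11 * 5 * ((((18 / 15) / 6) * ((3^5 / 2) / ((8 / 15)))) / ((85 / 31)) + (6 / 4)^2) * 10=-1411245 / 136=-10376.80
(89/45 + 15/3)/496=157/11160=0.01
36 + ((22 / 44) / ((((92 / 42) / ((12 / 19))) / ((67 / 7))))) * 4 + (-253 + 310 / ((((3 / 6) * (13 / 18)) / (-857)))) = -4180721861 / 5681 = -735913.02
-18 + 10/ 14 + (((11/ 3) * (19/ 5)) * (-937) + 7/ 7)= -13071.82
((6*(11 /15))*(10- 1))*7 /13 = 1386 /65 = 21.32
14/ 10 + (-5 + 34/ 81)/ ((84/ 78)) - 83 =-69541/ 810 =-85.85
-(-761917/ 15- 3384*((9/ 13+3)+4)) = 14980921/ 195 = 76825.24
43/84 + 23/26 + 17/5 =4.80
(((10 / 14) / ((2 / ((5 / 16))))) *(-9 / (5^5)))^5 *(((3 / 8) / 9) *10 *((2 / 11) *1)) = -0.00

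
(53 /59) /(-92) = -53 /5428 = -0.01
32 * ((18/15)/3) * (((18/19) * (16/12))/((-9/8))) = -4096/285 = -14.37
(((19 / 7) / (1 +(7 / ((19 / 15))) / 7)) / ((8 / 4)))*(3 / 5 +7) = 6859 / 1190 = 5.76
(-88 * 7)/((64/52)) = -1001/2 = -500.50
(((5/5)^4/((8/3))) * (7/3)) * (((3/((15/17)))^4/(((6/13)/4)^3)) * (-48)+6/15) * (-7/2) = 575442262507/45000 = 12787605.83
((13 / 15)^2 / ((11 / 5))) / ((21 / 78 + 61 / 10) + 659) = 2197 / 4281651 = 0.00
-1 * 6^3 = -216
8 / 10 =4 / 5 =0.80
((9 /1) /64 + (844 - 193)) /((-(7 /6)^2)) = -375057 /784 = -478.39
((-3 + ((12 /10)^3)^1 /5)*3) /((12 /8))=-5.31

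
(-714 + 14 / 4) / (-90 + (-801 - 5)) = 203 / 256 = 0.79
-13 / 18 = -0.72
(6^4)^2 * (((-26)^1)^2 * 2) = 2270840832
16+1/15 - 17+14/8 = 0.82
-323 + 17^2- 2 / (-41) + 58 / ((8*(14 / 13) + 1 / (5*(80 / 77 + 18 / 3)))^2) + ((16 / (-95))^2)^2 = -10273356753576415424584 / 309679724845383125625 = -33.17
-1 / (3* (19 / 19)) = -1 / 3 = -0.33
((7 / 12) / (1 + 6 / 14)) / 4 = 0.10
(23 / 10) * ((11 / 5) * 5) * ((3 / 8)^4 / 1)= 20493 / 40960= 0.50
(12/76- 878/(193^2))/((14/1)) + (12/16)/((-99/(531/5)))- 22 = -24844347839/1089905740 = -22.79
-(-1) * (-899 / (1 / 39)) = -35061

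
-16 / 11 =-1.45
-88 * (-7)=616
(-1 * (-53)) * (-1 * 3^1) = -159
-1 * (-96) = 96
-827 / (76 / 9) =-7443 / 76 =-97.93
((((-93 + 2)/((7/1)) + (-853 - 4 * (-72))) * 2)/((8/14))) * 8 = -16184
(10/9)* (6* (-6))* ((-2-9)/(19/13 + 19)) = 2860/133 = 21.50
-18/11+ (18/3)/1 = 48/11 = 4.36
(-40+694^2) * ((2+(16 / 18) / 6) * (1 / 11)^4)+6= 10101470 / 131769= 76.66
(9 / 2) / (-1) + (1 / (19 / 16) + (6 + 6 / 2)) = 203 / 38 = 5.34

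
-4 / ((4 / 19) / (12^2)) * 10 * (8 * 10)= -2188800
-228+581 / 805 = -26137 / 115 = -227.28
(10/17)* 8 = 80/17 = 4.71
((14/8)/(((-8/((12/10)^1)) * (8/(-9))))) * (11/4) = 2079/2560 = 0.81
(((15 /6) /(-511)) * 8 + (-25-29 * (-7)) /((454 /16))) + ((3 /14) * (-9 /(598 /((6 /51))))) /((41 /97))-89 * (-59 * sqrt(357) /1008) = 301359022495 /48348245582 + 5251 * sqrt(357) /1008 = 104.66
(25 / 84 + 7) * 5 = 3065 / 84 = 36.49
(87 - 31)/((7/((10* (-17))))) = -1360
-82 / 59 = -1.39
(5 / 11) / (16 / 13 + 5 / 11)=65 / 241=0.27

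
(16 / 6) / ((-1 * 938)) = -4 / 1407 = -0.00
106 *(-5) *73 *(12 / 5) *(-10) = 928560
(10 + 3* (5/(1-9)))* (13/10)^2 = 2197/160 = 13.73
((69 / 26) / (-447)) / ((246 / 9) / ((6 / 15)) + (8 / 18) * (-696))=23 / 933634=0.00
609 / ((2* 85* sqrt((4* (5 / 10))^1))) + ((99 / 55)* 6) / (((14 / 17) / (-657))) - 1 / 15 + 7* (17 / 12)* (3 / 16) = -57888049 / 6720 + 609* sqrt(2) / 340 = -8611.76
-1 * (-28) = 28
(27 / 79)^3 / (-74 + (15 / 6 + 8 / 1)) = -39366 / 62615953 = -0.00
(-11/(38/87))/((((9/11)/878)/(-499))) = 768685049/57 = 13485702.61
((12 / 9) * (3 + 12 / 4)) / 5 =8 / 5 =1.60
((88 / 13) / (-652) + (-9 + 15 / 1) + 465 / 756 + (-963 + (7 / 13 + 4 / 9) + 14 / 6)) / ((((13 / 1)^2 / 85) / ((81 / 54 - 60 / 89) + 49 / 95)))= -3115629949439 / 4844525608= -643.12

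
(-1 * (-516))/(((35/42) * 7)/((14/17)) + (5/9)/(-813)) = 15102288/207295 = 72.85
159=159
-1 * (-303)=303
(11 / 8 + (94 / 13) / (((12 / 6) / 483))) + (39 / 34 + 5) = 3100635 / 1768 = 1753.75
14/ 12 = 7/ 6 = 1.17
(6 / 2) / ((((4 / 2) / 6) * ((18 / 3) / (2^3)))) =12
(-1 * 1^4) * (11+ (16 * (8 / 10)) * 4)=-62.20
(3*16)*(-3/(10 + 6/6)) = -13.09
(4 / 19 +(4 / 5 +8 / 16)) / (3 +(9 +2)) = 41 / 380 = 0.11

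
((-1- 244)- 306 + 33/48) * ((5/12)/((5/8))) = -2935/8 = -366.88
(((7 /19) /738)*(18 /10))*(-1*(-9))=63 /7790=0.01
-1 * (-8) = 8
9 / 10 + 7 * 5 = 359 / 10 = 35.90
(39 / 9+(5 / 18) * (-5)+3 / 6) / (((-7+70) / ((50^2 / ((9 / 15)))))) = 387500 / 1701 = 227.81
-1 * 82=-82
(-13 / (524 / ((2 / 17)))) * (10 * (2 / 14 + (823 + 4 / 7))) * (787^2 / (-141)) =77377769170 / 732683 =105608.80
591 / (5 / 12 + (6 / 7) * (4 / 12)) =841.42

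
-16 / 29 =-0.55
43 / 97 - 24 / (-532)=6301 / 12901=0.49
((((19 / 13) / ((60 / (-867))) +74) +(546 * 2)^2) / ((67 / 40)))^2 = 384534896552653284 / 758641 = 506873338710.47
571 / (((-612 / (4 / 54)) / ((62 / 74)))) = -17701 / 305694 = -0.06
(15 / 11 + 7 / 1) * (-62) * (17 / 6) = -48484 / 33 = -1469.21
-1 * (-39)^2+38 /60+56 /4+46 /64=-722711 /480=-1505.65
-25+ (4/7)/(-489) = -25.00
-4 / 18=-2 / 9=-0.22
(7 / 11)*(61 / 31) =427 / 341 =1.25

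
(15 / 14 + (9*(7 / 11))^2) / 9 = 19127 / 5082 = 3.76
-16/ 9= -1.78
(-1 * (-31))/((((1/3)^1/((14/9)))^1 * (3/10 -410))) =-4340/12291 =-0.35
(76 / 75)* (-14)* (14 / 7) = -2128 / 75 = -28.37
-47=-47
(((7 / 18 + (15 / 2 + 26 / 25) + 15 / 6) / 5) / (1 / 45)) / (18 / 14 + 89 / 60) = 216006 / 5815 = 37.15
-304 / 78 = -152 / 39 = -3.90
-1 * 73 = -73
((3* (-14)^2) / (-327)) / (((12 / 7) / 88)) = -30184 / 327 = -92.31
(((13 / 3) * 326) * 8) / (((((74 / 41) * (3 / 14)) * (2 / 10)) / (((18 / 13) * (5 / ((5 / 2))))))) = 14969920 / 37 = 404592.43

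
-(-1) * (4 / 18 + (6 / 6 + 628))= 5663 / 9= 629.22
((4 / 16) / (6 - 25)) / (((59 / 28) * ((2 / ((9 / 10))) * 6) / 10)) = -21 / 4484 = -0.00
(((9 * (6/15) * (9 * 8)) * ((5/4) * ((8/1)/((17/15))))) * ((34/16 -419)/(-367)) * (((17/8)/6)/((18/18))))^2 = 1824322955625/2155024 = 846544.15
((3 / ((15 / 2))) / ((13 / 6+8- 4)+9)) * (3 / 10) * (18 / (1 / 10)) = 648 / 455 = 1.42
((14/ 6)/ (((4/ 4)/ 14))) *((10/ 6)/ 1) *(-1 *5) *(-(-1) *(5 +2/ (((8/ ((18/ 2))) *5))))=-26705/ 18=-1483.61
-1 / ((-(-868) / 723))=-723 / 868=-0.83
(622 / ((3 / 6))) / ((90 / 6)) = 1244 / 15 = 82.93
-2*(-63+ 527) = -928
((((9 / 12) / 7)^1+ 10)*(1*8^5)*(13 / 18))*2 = 30138368 / 63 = 478386.79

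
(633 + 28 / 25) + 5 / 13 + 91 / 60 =2480483 / 3900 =636.02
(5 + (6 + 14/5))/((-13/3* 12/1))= -69/260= -0.27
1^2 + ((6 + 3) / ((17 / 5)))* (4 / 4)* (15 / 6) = 259 / 34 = 7.62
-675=-675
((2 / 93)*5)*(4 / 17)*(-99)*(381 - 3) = -498960 / 527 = -946.79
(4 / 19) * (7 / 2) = 14 / 19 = 0.74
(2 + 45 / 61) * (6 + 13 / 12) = 14195 / 732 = 19.39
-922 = -922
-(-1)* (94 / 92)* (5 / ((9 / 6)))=235 / 69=3.41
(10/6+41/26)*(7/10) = 1771/780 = 2.27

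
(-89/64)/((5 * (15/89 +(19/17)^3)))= -38915873/218926720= -0.18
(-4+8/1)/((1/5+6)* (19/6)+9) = 120/859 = 0.14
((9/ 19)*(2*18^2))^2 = 34012224/ 361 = 94216.69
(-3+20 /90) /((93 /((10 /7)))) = -250 /5859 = -0.04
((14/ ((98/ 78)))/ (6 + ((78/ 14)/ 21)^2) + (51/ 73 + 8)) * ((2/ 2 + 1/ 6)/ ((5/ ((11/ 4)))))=78457169/ 11607000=6.76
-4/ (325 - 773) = 1/ 112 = 0.01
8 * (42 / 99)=112 / 33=3.39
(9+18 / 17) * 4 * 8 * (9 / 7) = 49248 / 119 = 413.85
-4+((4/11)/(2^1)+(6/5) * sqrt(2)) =-42/11+6 * sqrt(2)/5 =-2.12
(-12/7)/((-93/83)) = 332/217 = 1.53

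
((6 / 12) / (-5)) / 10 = -0.01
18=18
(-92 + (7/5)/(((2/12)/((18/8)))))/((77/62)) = -22661/385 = -58.86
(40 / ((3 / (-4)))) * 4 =-640 / 3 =-213.33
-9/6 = -3/2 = -1.50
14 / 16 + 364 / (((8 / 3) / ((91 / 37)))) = 99631 / 296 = 336.59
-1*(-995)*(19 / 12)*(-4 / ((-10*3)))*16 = 30248 / 9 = 3360.89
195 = 195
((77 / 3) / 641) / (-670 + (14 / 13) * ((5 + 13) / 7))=-1001 / 16680102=-0.00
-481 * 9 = -4329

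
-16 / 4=-4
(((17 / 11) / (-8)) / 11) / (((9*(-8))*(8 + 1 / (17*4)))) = 0.00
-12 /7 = -1.71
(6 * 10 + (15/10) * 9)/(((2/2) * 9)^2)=49/54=0.91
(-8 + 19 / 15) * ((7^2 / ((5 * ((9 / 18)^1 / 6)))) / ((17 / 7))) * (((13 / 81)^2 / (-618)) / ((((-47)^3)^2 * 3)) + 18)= -163525283139220768157714 / 27862870057991846775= -5868.93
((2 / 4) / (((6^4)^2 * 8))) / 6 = 1 / 161243136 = 0.00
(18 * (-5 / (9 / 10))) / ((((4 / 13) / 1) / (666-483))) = -59475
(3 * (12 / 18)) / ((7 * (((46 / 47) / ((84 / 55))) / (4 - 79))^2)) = 250500600 / 64009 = 3913.52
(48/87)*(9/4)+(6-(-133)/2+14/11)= 47859/638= 75.01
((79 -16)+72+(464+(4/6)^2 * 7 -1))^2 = 361334.57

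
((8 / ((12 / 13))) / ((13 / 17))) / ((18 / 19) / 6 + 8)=646 / 465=1.39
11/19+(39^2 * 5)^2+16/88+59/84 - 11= 1015369087471/17556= 57836015.46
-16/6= -8/3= -2.67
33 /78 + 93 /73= 3221 /1898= 1.70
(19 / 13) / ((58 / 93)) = 1767 / 754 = 2.34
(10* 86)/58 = 430/29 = 14.83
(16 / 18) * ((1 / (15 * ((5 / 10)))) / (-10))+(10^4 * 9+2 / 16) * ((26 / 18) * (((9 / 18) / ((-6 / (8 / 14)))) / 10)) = -46800961 / 75600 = -619.06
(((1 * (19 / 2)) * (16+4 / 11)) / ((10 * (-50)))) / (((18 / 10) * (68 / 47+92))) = -893 / 483120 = -0.00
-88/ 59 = -1.49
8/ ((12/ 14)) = 28/ 3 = 9.33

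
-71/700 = -0.10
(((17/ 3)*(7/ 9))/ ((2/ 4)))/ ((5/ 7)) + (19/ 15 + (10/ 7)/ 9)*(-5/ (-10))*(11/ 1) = 38141/ 1890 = 20.18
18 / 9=2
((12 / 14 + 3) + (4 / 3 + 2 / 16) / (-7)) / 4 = 613 / 672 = 0.91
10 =10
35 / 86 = 0.41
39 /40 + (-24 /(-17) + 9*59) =362703 /680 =533.39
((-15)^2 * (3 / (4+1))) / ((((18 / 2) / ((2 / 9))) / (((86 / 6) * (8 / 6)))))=1720 / 27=63.70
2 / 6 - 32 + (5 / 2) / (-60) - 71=-2465 / 24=-102.71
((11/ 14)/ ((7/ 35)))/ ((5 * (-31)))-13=-5653/ 434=-13.03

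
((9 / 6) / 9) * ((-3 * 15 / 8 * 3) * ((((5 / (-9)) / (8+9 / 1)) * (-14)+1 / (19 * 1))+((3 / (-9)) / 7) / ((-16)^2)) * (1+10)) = -146111185 / 9261056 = -15.78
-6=-6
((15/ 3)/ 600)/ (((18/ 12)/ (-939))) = -313/ 60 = -5.22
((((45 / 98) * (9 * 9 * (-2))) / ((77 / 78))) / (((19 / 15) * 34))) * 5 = -8.75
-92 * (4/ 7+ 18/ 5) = -13432/ 35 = -383.77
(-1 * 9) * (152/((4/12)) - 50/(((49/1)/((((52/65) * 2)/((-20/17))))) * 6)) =-201198/49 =-4106.08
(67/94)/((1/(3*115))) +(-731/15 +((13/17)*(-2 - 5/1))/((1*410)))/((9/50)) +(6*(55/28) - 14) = -167932609/6191451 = -27.12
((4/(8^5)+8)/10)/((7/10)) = 65537/57344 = 1.14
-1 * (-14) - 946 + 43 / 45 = -41897 / 45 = -931.04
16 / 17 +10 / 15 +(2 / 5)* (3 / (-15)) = 1948 / 1275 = 1.53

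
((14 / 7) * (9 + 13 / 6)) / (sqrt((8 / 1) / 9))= 67 * sqrt(2) / 4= 23.69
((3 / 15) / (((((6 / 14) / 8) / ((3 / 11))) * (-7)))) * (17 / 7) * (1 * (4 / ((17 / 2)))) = -0.17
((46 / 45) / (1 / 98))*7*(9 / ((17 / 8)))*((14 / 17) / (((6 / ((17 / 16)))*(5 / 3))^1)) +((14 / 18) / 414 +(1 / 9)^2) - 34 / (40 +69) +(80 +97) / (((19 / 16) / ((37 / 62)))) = 35433068104621 / 101665493550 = 348.53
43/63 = 0.68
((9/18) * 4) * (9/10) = 9/5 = 1.80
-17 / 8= -2.12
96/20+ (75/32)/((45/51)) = 1193/160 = 7.46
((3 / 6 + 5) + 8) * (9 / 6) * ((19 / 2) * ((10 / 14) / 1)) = 7695 / 56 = 137.41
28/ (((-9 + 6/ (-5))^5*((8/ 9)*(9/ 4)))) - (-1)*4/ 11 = 1379619754/ 3795277761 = 0.36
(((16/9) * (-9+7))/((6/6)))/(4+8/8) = -32/45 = -0.71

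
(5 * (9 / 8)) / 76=45 / 608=0.07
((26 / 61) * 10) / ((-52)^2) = 5 / 3172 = 0.00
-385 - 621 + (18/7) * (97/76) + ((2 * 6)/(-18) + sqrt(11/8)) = -800701/798 + sqrt(22)/4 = -1002.21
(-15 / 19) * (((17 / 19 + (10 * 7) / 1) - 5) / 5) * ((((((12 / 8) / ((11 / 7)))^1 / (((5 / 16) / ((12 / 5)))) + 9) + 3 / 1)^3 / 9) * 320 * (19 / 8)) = -501565871757312 / 79028125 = -6346675.59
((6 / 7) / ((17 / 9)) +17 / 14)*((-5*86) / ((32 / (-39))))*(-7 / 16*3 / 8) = -9986535 / 69632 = -143.42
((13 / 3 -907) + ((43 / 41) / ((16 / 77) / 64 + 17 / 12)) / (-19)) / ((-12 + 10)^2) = -691956295 / 3066144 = -225.68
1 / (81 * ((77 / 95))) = 95 / 6237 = 0.02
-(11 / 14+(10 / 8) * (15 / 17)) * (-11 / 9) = 9889 / 4284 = 2.31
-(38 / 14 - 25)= 156 / 7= 22.29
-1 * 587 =-587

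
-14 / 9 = -1.56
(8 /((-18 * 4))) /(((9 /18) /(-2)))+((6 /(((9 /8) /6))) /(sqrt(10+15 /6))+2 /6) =9.83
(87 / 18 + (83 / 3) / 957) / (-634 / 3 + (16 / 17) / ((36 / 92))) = -474623 / 20394308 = -0.02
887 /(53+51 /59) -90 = -233687 /3178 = -73.53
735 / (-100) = -147 / 20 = -7.35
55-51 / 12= 203 / 4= 50.75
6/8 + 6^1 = 27/4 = 6.75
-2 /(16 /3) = -3 /8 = -0.38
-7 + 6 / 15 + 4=-13 / 5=-2.60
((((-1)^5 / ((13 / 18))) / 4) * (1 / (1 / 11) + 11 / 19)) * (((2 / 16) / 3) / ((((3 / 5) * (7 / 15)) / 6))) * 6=-37125 / 1729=-21.47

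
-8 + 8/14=-52/7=-7.43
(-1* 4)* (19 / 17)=-76 / 17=-4.47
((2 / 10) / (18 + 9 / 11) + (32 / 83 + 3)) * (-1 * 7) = -2042236 / 85905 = -23.77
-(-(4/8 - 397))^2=-157212.25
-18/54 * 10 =-10/3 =-3.33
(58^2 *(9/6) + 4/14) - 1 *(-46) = 35646/7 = 5092.29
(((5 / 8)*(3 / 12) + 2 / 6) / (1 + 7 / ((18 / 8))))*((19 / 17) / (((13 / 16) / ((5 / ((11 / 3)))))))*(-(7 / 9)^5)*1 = -75043255 / 1180284534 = -0.06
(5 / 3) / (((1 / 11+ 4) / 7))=77 / 27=2.85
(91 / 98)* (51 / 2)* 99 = 65637 / 28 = 2344.18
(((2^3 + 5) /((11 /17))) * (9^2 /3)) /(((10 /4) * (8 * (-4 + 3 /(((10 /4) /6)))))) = 5967 /704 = 8.48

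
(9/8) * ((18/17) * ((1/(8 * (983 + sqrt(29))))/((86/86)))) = 79623/525645440 - 81 * sqrt(29)/525645440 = 0.00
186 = 186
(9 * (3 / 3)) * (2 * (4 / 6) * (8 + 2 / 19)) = 1848 / 19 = 97.26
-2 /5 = -0.40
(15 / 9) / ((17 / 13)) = 65 / 51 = 1.27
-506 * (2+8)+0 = -5060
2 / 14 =1 / 7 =0.14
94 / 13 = 7.23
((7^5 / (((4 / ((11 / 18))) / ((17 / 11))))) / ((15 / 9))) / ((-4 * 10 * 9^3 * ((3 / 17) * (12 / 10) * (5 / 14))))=-34000561 / 31492800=-1.08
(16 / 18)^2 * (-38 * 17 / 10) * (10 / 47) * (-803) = 33199232 / 3807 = 8720.58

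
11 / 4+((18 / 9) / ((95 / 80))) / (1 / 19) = 139 / 4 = 34.75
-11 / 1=-11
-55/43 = -1.28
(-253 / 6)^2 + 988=99577 / 36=2766.03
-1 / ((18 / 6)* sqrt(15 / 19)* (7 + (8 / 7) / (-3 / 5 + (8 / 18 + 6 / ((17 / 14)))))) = -25627* sqrt(285) / 8347905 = -0.05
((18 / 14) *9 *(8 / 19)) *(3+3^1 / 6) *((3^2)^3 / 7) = 236196 / 133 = 1775.91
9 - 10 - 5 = -6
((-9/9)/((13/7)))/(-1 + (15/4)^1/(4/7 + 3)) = -10.77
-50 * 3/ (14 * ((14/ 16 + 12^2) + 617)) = -120/ 8533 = -0.01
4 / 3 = 1.33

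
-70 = -70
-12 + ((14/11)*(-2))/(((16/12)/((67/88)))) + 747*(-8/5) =-5849883/4840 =-1208.65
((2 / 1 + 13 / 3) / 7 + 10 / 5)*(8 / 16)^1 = 61 / 42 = 1.45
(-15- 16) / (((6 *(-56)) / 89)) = 2759 / 336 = 8.21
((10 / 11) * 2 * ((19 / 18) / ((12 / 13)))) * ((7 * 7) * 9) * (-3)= -2750.68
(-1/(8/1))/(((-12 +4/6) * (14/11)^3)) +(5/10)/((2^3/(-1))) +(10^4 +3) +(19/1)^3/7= 8197210465/746368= 10982.80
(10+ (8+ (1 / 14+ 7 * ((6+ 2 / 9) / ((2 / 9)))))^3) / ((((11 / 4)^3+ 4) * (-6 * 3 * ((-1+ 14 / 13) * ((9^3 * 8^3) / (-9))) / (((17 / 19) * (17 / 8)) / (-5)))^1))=-9734864653709 / 4289232890880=-2.27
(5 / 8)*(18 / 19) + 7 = 577 / 76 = 7.59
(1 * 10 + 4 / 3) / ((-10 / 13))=-221 / 15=-14.73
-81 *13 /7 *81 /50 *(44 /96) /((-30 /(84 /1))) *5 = 312741 /200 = 1563.70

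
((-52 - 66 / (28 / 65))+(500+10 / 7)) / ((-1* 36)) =-4147 / 504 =-8.23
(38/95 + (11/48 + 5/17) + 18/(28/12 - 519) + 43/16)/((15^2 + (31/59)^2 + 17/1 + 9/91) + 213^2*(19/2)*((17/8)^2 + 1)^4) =1502304920378802176/167582701628155755368731125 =0.00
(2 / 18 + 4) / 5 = 37 / 45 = 0.82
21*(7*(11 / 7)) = 231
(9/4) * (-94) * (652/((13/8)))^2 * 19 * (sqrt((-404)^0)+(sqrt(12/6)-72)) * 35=271684918632960/169-3826548149760 * sqrt(2)/169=1575582025695.24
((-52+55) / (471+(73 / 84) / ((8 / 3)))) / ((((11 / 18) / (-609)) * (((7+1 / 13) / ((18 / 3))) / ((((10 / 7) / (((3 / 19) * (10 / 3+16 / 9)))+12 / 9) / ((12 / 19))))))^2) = 392217960707037738 / 3574917564097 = 109713.85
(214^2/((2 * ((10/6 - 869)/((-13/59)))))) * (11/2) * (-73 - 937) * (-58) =143861379090/76759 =1874195.59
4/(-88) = -1/22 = -0.05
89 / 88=1.01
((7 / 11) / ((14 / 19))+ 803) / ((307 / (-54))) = -477495 / 3377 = -141.40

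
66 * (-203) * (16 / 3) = -71456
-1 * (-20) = 20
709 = 709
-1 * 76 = -76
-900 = -900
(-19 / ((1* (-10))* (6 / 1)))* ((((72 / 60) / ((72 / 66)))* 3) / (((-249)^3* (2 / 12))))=-0.00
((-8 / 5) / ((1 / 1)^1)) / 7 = -8 / 35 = -0.23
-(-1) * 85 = 85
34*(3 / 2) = 51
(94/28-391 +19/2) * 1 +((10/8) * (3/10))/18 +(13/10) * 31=-567541/1680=-337.82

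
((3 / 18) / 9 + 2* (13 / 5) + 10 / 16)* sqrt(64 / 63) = 6311* sqrt(7) / 2835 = 5.89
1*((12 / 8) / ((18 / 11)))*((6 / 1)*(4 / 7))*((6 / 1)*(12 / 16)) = 99 / 7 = 14.14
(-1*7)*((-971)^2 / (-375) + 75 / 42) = 13190399 / 750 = 17587.20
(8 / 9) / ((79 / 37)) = 296 / 711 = 0.42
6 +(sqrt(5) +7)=sqrt(5) +13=15.24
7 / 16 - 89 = -1417 / 16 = -88.56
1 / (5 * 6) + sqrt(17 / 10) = 1 / 30 + sqrt(170) / 10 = 1.34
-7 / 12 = -0.58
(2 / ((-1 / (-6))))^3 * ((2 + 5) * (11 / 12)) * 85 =942480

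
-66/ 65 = -1.02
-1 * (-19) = 19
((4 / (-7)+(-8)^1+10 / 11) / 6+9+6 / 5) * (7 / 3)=20.82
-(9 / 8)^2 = -81 / 64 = -1.27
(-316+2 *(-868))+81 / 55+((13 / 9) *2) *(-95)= -1150861 / 495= -2324.97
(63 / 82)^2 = 3969 / 6724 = 0.59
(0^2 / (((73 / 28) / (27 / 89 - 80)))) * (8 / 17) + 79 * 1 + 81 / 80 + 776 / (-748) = 1181467 / 14960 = 78.98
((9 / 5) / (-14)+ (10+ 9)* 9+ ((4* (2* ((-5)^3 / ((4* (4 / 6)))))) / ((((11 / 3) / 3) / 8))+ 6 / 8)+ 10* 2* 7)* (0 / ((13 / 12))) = 0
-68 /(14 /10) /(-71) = 340 /497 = 0.68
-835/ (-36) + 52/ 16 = 238/ 9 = 26.44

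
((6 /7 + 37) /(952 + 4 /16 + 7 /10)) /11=5300 /1467543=0.00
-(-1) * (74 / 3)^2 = 5476 / 9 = 608.44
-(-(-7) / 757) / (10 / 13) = -91 / 7570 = -0.01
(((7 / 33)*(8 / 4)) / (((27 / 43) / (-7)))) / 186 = -2107 / 82863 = -0.03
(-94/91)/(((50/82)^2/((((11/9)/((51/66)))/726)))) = -158014/26105625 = -0.01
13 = 13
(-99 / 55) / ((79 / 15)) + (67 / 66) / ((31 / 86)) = 199978 / 80817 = 2.47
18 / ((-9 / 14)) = -28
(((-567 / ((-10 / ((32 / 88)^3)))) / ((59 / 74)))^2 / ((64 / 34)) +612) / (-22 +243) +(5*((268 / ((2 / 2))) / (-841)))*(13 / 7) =-1908138065493824 / 11798791618889275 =-0.16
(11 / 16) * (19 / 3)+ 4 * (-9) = -1519 / 48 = -31.65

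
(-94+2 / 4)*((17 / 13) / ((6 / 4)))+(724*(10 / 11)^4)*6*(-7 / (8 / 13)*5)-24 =-96415597715 / 570999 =-168854.23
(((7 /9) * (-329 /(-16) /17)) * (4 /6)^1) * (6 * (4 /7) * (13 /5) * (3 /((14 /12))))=1222 /85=14.38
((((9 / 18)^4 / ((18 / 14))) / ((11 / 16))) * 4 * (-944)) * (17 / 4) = -112336 / 99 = -1134.71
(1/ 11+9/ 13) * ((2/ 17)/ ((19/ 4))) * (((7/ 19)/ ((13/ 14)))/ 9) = 87808/ 102678147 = 0.00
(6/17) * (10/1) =60/17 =3.53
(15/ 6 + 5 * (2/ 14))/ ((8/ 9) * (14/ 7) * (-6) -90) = -135/ 4228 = -0.03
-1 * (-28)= 28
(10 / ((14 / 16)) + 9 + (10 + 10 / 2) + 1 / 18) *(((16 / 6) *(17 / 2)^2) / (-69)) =-1292119 / 13041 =-99.08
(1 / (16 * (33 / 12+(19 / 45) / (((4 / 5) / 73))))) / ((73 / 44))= 99 / 108478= 0.00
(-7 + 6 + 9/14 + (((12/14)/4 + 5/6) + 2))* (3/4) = 113/56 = 2.02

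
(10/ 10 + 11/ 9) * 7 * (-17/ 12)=-595/ 27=-22.04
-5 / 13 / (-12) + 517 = 80657 / 156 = 517.03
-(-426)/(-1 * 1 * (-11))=426/11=38.73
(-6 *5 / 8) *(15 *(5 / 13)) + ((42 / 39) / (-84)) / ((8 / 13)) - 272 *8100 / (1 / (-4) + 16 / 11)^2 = -1518496.27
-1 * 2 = -2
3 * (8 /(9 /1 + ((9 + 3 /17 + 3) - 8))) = 51 /28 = 1.82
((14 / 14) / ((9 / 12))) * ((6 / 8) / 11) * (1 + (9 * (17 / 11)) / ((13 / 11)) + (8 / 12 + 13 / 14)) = 1.31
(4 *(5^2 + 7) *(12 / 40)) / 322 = 96 / 805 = 0.12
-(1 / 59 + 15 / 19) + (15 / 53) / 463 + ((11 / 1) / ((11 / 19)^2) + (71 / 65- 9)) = 474099883294 / 19668376585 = 24.10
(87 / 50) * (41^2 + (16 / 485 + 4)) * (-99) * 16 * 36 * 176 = -356787597602304 / 12125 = -29425781245.55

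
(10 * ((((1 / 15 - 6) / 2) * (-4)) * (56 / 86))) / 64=623 / 516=1.21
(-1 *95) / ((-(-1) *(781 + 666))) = -95 / 1447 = -0.07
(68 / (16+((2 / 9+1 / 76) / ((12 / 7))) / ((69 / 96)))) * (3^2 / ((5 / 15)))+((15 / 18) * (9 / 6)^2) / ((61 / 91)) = 116.19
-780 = -780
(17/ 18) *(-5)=-85/ 18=-4.72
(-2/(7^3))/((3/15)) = -10/343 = -0.03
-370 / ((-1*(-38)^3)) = -185 / 27436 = -0.01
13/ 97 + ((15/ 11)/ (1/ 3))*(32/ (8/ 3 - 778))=-43211/ 1240921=-0.03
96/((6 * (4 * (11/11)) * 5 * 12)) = 1/15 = 0.07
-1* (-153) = 153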